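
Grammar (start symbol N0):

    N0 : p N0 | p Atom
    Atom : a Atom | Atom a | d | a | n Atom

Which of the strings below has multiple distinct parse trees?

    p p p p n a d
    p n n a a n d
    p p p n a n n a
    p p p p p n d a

p p p p p n d a

p p p p n a d: 1 tree
p n n a a n d: 1 tree
p p p n a n n a: 1 tree
p p p p p n d a: 2 trees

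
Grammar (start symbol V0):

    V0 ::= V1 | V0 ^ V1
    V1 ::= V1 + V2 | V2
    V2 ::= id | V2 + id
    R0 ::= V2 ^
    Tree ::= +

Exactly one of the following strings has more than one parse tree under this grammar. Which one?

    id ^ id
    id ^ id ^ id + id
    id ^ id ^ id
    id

id ^ id ^ id + id

id ^ id: 1 tree
id ^ id ^ id + id: 2 trees
id ^ id ^ id: 1 tree
id: 1 tree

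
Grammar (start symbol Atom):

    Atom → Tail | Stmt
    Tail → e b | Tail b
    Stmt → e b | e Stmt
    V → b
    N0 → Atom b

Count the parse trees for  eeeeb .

Parse trees for eeeeb:
  [Atom [Stmt e [Stmt e [Stmt e [Stmt e b]]]]]

1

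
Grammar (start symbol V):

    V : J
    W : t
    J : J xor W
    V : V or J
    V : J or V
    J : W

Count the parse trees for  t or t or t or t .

8

Parse trees for t or t or t or t:
  [V [V [V [V [J [W t]]] or [J [W t]]] or [J [W t]]] or [J [W t]]]
  [V [V [V [J [W t]] or [V [J [W t]]]] or [J [W t]]] or [J [W t]]]
  [V [V [J [W t]] or [V [V [J [W t]]] or [J [W t]]]] or [J [W t]]]
  [V [V [J [W t]] or [V [J [W t]] or [V [J [W t]]]]] or [J [W t]]]
  [V [J [W t]] or [V [V [V [J [W t]]] or [J [W t]]] or [J [W t]]]]
  [V [J [W t]] or [V [V [J [W t]] or [V [J [W t]]]] or [J [W t]]]]
  [V [J [W t]] or [V [J [W t]] or [V [V [J [W t]]] or [J [W t]]]]]
  [V [J [W t]] or [V [J [W t]] or [V [J [W t]] or [V [J [W t]]]]]]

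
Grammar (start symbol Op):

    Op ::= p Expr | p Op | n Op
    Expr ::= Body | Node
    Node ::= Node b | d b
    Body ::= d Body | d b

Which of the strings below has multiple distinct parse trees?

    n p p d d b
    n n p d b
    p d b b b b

n p p d d b: 1 tree
n n p d b: 2 trees
p d b b b b: 1 tree

n n p d b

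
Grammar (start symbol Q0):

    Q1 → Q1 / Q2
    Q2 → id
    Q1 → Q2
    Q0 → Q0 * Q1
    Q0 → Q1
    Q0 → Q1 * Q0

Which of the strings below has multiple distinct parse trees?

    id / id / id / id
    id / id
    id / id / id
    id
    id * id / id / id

id * id / id / id

id / id / id / id: 1 tree
id / id: 1 tree
id / id / id: 1 tree
id: 1 tree
id * id / id / id: 2 trees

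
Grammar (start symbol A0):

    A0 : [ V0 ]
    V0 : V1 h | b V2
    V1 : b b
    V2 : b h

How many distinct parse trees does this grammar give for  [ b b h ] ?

2

Parse trees for [ b b h ]:
  [A0 [ [V0 [V1 b b] h] ]]
  [A0 [ [V0 b [V2 b h]] ]]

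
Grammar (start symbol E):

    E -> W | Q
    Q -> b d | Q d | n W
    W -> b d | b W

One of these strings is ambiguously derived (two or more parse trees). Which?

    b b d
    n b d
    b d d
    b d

b d

b b d: 1 tree
n b d: 1 tree
b d d: 1 tree
b d: 2 trees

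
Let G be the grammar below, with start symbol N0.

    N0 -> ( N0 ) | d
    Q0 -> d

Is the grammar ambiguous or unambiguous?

Unambiguous

Only N0 is reachable from N0; ignoring the rest: L(N0) is { openⁿ atom closeⁿ : n ≥ 0 }. The bracket depth fixes n, and the derivation is forced at every step.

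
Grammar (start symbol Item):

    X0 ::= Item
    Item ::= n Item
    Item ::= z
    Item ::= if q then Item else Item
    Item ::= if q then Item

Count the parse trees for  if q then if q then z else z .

2

Parse trees for if q then if q then z else z:
  [Item if q then [Item if q then [Item z]] else [Item z]]
  [Item if q then [Item if q then [Item z] else [Item z]]]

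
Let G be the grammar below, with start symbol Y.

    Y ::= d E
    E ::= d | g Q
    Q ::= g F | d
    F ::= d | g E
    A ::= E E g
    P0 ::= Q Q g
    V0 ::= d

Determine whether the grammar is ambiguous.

Only Y, E, Q, F are reachable from Y; ignoring the rest: Restricted to the reachable nonterminals, every rule has the form A → t or A → t B, and no two rules for the same A share a first terminal. The grammar encodes a DFA — one run per string.

Unambiguous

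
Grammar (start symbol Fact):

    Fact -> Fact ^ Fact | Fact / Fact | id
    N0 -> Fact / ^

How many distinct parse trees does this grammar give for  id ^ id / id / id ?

5

Parse trees for id ^ id / id / id:
  [Fact [Fact id] ^ [Fact [Fact id] / [Fact [Fact id] / [Fact id]]]]
  [Fact [Fact id] ^ [Fact [Fact [Fact id] / [Fact id]] / [Fact id]]]
  [Fact [Fact [Fact id] ^ [Fact id]] / [Fact [Fact id] / [Fact id]]]
  [Fact [Fact [Fact id] ^ [Fact [Fact id] / [Fact id]]] / [Fact id]]
  [Fact [Fact [Fact [Fact id] ^ [Fact id]] / [Fact id]] / [Fact id]]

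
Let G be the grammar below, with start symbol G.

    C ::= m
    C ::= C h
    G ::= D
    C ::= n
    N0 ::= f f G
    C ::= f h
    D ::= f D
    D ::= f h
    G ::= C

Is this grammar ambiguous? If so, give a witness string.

Ambiguous

Witness: f h

Derivation 1: G ⇒ D ⇒ f h
Derivation 2: G ⇒ C ⇒ f h

Two distinct leftmost derivations for the same string.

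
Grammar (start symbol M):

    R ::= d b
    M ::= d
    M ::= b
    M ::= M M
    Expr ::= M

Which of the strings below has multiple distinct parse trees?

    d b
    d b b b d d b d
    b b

d b b b d d b d

d b: 1 tree
d b b b d d b d: 429 trees
b b: 1 tree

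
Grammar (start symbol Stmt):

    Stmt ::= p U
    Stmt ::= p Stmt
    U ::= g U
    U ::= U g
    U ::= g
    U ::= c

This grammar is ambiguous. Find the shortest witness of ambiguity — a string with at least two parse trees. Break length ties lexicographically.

length 2: no string has ≥2 trees
length 3: p g g has 2 parse trees

Two derivations of p g g:
  Stmt ⇒ p U ⇒ p g U ⇒ p g g
  Stmt ⇒ p U ⇒ p U g ⇒ p g g

p g g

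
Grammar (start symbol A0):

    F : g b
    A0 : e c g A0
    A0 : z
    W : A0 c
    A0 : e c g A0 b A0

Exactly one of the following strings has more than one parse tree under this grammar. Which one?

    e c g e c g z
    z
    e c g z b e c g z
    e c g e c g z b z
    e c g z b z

e c g e c g z b z

e c g e c g z: 1 tree
z: 1 tree
e c g z b e c g z: 1 tree
e c g e c g z b z: 2 trees
e c g z b z: 1 tree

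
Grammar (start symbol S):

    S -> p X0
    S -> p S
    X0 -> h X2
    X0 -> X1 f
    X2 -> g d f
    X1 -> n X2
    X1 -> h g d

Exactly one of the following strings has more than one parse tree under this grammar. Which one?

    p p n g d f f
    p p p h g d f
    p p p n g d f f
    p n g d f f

p p n g d f f: 1 tree
p p p h g d f: 2 trees
p p p n g d f f: 1 tree
p n g d f f: 1 tree

p p p h g d f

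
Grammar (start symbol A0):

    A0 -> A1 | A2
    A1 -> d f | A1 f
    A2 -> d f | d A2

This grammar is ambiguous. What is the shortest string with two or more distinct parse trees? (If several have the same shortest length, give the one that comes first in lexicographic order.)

d f

length 2: d f has 2 parse trees

Two derivations of d f:
  A0 ⇒ A1 ⇒ d f
  A0 ⇒ A2 ⇒ d f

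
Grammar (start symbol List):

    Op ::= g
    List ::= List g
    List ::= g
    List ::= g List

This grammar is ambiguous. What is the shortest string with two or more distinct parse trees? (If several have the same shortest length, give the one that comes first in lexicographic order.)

g g

length 1: no string has ≥2 trees
length 2: g g has 2 parse trees

Two derivations of g g:
  List ⇒ List g ⇒ g g
  List ⇒ g List ⇒ g g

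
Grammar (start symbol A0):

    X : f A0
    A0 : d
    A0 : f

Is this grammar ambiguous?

Only A0 is reachable from A0; ignoring the rest: Restricted to the reachable nonterminals, every rule has the form A → t or A → t B, and no two rules for the same A share a first terminal. The grammar encodes a DFA — one run per string.

Unambiguous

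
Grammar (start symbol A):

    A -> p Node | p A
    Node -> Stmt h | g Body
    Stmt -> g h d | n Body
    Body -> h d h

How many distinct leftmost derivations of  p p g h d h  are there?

Parse trees for p p g h d h:
  [A p [A p [Node [Stmt g h d] h]]]
  [A p [A p [Node g [Body h d h]]]]

2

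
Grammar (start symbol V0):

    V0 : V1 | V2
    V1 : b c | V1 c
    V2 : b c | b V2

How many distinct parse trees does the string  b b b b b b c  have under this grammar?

Parse trees for b b b b b b c:
  [V0 [V2 b [V2 b [V2 b [V2 b [V2 b [V2 b c]]]]]]]

1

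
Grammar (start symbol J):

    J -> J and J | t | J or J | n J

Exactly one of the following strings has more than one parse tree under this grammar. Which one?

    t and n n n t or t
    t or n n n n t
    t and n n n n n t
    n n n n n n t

t and n n n t or t

t and n n n t or t: 5 trees
t or n n n n t: 1 tree
t and n n n n n t: 1 tree
n n n n n n t: 1 tree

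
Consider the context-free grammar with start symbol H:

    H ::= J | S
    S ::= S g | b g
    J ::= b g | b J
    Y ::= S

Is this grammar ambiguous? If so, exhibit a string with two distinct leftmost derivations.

Ambiguous

Witness: b g

Derivation 1: H ⇒ J ⇒ b g
Derivation 2: H ⇒ S ⇒ b g

Two distinct leftmost derivations for the same string.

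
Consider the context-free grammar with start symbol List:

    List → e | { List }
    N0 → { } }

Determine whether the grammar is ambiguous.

Unambiguous

(N0 is unreachable from List, so its rules don't affect L(List).) L(List) is { openⁿ atom closeⁿ : n ≥ 0 }. The bracket depth fixes n, and the derivation is forced at every step.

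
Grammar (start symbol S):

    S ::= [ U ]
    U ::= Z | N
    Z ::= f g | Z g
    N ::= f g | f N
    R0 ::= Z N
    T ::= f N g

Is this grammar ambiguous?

Witness: [ f g ]

Derivation 1: S ⇒ [ U ] ⇒ [ Z ] ⇒ [ f g ]
Derivation 2: S ⇒ [ U ] ⇒ [ N ] ⇒ [ f g ]

Two distinct leftmost derivations for the same string.

Ambiguous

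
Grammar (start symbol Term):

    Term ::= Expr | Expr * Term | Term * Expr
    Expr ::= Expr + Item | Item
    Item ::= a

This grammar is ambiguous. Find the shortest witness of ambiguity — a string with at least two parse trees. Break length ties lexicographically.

length 1: no string has ≥2 trees
length 3: a * a has 2 parse trees

Two derivations of a * a:
  Term ⇒ Expr * Term ⇒ Item * Term ⇒ a * Term ⇒ a * Expr ⇒ a * Item ⇒ a * a
  Term ⇒ Term * Expr ⇒ Expr * Expr ⇒ Item * Expr ⇒ a * Expr ⇒ a * Item ⇒ a * a

a * a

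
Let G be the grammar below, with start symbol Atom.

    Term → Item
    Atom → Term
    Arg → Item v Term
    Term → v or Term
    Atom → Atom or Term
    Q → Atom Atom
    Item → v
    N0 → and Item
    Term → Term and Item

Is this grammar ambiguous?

Ambiguous

Witness: v or v

Derivation 1: Atom ⇒ Term ⇒ v or Term ⇒ v or Item ⇒ v or v
Derivation 2: Atom ⇒ Atom or Term ⇒ Term or Term ⇒ Item or Term ⇒ v or Term ⇒ v or Item ⇒ v or v

Two distinct leftmost derivations for the same string.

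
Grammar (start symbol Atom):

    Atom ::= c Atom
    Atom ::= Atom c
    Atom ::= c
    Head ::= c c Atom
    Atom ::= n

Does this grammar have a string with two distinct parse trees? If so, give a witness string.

Ambiguous

Witness: c c

Derivation 1: Atom ⇒ c Atom ⇒ c c
Derivation 2: Atom ⇒ Atom c ⇒ c c

Two distinct leftmost derivations for the same string.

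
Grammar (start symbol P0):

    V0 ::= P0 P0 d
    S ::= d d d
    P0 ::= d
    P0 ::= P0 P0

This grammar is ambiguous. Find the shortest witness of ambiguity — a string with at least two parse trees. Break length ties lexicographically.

length 1: no string has ≥2 trees
length 2: no string has ≥2 trees
length 3: d d d has 2 parse trees

Two derivations of d d d:
  P0 ⇒ P0 P0 ⇒ d P0 ⇒ d P0 P0 ⇒ d d P0 ⇒ d d d
  P0 ⇒ P0 P0 ⇒ P0 P0 P0 ⇒ d P0 P0 ⇒ d d P0 ⇒ d d d

d d d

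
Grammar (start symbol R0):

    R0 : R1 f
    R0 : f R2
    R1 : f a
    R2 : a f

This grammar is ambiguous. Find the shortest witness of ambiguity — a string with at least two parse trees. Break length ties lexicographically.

f a f

length 3: f a f has 2 parse trees

Two derivations of f a f:
  R0 ⇒ R1 f ⇒ f a f
  R0 ⇒ f R2 ⇒ f a f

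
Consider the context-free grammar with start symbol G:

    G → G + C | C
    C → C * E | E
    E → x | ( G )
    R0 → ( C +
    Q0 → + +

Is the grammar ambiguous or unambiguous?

Unambiguous

Only G, C, E are reachable from G; ignoring the rest: The grammar is stratified — G handles '+' (left-recursive), C handles '*', E atoms. Each operator has a fixed associativity and precedence level, so every string has one parse.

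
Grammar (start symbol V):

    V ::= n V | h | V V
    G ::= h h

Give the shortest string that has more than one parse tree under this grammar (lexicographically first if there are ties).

length 1: no string has ≥2 trees
length 2: no string has ≥2 trees
length 3: h h h has 2 parse trees

Two derivations of h h h:
  V ⇒ V V ⇒ h V ⇒ h V V ⇒ h h V ⇒ h h h
  V ⇒ V V ⇒ V V V ⇒ h V V ⇒ h h V ⇒ h h h

h h h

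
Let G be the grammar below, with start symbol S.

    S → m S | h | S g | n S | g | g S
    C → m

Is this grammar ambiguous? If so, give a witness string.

Witness: g g

Derivation 1: S ⇒ S g ⇒ g g
Derivation 2: S ⇒ g S ⇒ g g

Two distinct leftmost derivations for the same string.

Ambiguous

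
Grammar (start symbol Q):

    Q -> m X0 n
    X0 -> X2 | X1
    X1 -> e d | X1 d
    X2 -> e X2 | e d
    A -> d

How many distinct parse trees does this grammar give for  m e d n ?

Parse trees for m e d n:
  [Q m [X0 [X2 e d]] n]
  [Q m [X0 [X1 e d]] n]

2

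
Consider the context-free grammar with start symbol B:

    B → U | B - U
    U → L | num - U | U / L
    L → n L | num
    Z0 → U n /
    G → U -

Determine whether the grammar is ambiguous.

Ambiguous

Witness: num - num

Derivation 1: B ⇒ U ⇒ num - U ⇒ num - L ⇒ num - num
Derivation 2: B ⇒ B - U ⇒ U - U ⇒ L - U ⇒ num - U ⇒ num - L ⇒ num - num

Two distinct leftmost derivations for the same string.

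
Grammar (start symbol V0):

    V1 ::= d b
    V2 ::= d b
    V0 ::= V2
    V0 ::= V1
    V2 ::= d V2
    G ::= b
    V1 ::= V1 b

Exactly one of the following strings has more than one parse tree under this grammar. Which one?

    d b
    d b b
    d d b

d b: 2 trees
d b b: 1 tree
d d b: 1 tree

d b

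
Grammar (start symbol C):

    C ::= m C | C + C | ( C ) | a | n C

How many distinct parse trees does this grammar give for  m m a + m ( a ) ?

Parse trees for m m a + m ( a ):
  [C m [C m [C [C a] + [C m [C ( [C a] )]]]]]
  [C m [C [C m [C a]] + [C m [C ( [C a] )]]]]
  [C [C m [C m [C a]]] + [C m [C ( [C a] )]]]

3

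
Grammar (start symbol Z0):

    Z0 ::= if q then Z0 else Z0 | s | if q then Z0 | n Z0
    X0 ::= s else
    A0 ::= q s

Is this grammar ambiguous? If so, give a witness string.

Witness: if q then if q then s else s

Derivation 1: Z0 ⇒ if q then Z0 else Z0 ⇒ if q then if q then Z0 else Z0 ⇒ if q then if q then s else Z0 ⇒ if q then if q then s else s
Derivation 2: Z0 ⇒ if q then Z0 ⇒ if q then if q then Z0 else Z0 ⇒ if q then if q then s else Z0 ⇒ if q then if q then s else s

Two distinct leftmost derivations for the same string.

Ambiguous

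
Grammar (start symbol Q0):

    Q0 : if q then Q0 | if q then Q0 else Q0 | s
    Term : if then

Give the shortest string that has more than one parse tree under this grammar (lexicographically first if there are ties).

if q then if q then s else s

length 1: no string has ≥2 trees
length 4: no string has ≥2 trees
length 6: no string has ≥2 trees
length 7: no string has ≥2 trees
length 9: if q then if q then s else s has 2 parse trees

Two derivations of if q then if q then s else s:
  Q0 ⇒ if q then Q0 ⇒ if q then if q then Q0 else Q0 ⇒ if q then if q then s else Q0 ⇒ if q then if q then s else s
  Q0 ⇒ if q then Q0 else Q0 ⇒ if q then if q then Q0 else Q0 ⇒ if q then if q then s else Q0 ⇒ if q then if q then s else s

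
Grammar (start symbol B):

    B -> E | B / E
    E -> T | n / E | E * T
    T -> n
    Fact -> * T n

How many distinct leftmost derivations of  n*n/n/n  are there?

2

Parse trees for n*n/n/n:
  [B [B [E [E [T n]] * [T n]]] / [E n / [E [T n]]]]
  [B [B [B [E [E [T n]] * [T n]]] / [E [T n]]] / [E [T n]]]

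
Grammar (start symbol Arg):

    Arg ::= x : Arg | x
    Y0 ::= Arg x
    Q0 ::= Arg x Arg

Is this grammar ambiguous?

(Y0, Q0 are unreachable from Arg, so their rules don't affect L(Arg).) Right-recursive list with a separator: after each atom, whether the separator follows determines the rule. One parse per string.

Unambiguous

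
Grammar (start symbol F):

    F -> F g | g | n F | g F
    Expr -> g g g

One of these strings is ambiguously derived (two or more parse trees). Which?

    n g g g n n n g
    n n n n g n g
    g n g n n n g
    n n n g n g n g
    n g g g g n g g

n g g g n n n g: 1 tree
n n n n g n g: 1 tree
g n g n n n g: 1 tree
n n n g n g n g: 1 tree
n g g g g n g g: 8 trees

n g g g g n g g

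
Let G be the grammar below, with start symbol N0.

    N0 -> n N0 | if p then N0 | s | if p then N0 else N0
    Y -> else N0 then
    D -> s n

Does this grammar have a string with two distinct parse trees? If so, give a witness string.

Ambiguous

Witness: if p then if p then s else s

Derivation 1: N0 ⇒ if p then N0 ⇒ if p then if p then N0 else N0 ⇒ if p then if p then s else N0 ⇒ if p then if p then s else s
Derivation 2: N0 ⇒ if p then N0 else N0 ⇒ if p then if p then N0 else N0 ⇒ if p then if p then s else N0 ⇒ if p then if p then s else s

Two distinct leftmost derivations for the same string.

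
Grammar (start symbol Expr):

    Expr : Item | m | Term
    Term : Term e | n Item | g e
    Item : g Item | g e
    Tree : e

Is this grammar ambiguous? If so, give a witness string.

Witness: g e

Derivation 1: Expr ⇒ Item ⇒ g e
Derivation 2: Expr ⇒ Term ⇒ g e

Two distinct leftmost derivations for the same string.

Ambiguous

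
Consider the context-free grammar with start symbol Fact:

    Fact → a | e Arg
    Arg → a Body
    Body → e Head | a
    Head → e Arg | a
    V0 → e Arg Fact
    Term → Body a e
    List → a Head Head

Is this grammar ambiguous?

Unambiguous

(V0, Term, List are unreachable from Fact, so their rules don't affect L(Fact).) Each reachable nonterminal has at most one production per leading terminal, and all productions are right-linear; the derivation is determined token-by-token.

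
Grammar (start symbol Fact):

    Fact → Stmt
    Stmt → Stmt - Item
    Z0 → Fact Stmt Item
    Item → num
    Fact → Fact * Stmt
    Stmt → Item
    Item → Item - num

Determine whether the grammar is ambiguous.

Witness: num - num

Derivation 1: Fact ⇒ Stmt ⇒ Stmt - Item ⇒ Item - Item ⇒ num - Item ⇒ num - num
Derivation 2: Fact ⇒ Stmt ⇒ Item ⇒ Item - num ⇒ num - num

Two distinct leftmost derivations for the same string.

Ambiguous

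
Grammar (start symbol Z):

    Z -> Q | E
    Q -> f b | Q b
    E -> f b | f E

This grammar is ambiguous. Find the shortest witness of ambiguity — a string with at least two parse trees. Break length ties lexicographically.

length 2: f b has 2 parse trees

Two derivations of f b:
  Z ⇒ Q ⇒ f b
  Z ⇒ E ⇒ f b

f b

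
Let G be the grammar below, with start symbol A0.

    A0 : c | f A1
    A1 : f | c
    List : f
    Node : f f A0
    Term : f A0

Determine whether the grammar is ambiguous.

Only A0, A1 are reachable from A0; ignoring the rest: Each reachable nonterminal has at most one production per leading terminal, and all productions are right-linear; the derivation is determined token-by-token.

Unambiguous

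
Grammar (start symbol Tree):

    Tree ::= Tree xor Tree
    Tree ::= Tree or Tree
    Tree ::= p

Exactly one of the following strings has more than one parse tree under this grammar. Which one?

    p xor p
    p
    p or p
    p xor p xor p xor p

p xor p xor p xor p

p xor p: 1 tree
p: 1 tree
p or p: 1 tree
p xor p xor p xor p: 5 trees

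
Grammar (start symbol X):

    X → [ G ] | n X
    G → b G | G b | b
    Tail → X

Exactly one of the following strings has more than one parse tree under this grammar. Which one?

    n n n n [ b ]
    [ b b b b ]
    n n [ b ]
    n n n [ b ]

[ b b b b ]

n n n n [ b ]: 1 tree
[ b b b b ]: 8 trees
n n [ b ]: 1 tree
n n n [ b ]: 1 tree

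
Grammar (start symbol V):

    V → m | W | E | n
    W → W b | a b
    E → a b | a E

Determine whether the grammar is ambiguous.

Ambiguous

Witness: a b

Derivation 1: V ⇒ W ⇒ a b
Derivation 2: V ⇒ E ⇒ a b

Two distinct leftmost derivations for the same string.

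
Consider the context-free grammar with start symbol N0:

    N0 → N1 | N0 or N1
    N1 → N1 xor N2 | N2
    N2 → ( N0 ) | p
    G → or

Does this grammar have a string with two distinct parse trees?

Unambiguous

Only N0, N1, N2 are reachable from N0; ignoring the rest: This is a standard precedence ladder (N0 over N1 over N2), with each level left-recursive on its own operator ('or' at N0, 'xor' at N1). That structure is LR(1), hence unambiguous.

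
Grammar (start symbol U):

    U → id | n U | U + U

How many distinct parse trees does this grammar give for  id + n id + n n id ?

Parse trees for id + n id + n n id:
  [U [U id] + [U n [U [U id] + [U n [U n [U id]]]]]]
  [U [U id] + [U [U n [U id]] + [U n [U n [U id]]]]]
  [U [U [U id] + [U n [U id]]] + [U n [U n [U id]]]]

3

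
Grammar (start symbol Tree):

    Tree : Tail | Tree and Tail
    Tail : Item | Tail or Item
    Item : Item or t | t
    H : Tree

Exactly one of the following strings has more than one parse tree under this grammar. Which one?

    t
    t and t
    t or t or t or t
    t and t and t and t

t: 1 tree
t and t: 1 tree
t or t or t or t: 8 trees
t and t and t and t: 1 tree

t or t or t or t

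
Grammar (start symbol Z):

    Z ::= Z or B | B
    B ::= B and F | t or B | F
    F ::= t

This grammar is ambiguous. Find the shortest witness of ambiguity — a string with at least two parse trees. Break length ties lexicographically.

length 1: no string has ≥2 trees
length 3: t or t has 2 parse trees

Two derivations of t or t:
  Z ⇒ Z or B ⇒ B or B ⇒ F or B ⇒ t or B ⇒ t or F ⇒ t or t
  Z ⇒ B ⇒ t or B ⇒ t or F ⇒ t or t

t or t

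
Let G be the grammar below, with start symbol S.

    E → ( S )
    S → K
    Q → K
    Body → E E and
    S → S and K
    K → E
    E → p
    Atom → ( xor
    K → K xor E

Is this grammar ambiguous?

Unambiguous

(Q, Atom, Body are unreachable from S, so their rules don't affect L(S).) This is a standard precedence ladder (S over K over E), with each level left-recursive on its own operator ('and' at S, 'xor' at K). That structure is LR(1), hence unambiguous.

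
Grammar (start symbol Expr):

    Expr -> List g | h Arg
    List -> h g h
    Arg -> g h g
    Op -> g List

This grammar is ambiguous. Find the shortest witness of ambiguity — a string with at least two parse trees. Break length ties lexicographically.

h g h g

length 4: h g h g has 2 parse trees

Two derivations of h g h g:
  Expr ⇒ List g ⇒ h g h g
  Expr ⇒ h Arg ⇒ h g h g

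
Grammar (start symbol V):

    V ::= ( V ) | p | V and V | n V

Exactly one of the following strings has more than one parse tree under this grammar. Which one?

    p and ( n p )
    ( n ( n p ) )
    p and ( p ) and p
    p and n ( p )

p and ( p ) and p

p and ( n p ): 1 tree
( n ( n p ) ): 1 tree
p and ( p ) and p: 2 trees
p and n ( p ): 1 tree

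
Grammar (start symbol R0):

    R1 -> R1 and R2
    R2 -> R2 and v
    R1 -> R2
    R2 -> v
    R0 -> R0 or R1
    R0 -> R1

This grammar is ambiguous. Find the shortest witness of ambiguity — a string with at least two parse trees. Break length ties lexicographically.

length 1: no string has ≥2 trees
length 3: v and v has 2 parse trees

Two derivations of v and v:
  R0 ⇒ R1 ⇒ R1 and R2 ⇒ R2 and R2 ⇒ v and R2 ⇒ v and v
  R0 ⇒ R1 ⇒ R2 ⇒ R2 and v ⇒ v and v

v and v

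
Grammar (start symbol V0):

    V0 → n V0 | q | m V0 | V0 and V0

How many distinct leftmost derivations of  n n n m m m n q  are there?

Parse trees for n n n m m m n q:
  [V0 n [V0 n [V0 n [V0 m [V0 m [V0 m [V0 n [V0 q]]]]]]]]

1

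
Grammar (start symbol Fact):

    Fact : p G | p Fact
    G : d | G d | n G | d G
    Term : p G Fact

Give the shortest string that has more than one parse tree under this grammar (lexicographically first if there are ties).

length 2: no string has ≥2 trees
length 3: p d d has 2 parse trees

Two derivations of p d d:
  Fact ⇒ p G ⇒ p G d ⇒ p d d
  Fact ⇒ p G ⇒ p d G ⇒ p d d

p d d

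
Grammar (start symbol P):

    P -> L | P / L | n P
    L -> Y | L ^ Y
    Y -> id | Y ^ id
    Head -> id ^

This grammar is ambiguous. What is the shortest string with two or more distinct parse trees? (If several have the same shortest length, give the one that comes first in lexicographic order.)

id ^ id

length 1: no string has ≥2 trees
length 2: no string has ≥2 trees
length 3: id ^ id has 2 parse trees

Two derivations of id ^ id:
  P ⇒ L ⇒ Y ⇒ Y ^ id ⇒ id ^ id
  P ⇒ L ⇒ L ^ Y ⇒ Y ^ Y ⇒ id ^ Y ⇒ id ^ id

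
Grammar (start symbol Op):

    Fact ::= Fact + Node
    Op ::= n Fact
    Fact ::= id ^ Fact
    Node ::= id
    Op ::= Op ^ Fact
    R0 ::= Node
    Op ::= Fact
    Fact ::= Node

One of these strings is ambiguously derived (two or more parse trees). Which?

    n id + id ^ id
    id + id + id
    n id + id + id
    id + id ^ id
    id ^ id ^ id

id ^ id ^ id

n id + id ^ id: 1 tree
id + id + id: 1 tree
n id + id + id: 1 tree
id + id ^ id: 1 tree
id ^ id ^ id: 4 trees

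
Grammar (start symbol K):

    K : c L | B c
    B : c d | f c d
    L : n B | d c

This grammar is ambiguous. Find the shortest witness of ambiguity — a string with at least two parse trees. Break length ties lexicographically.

c d c

length 3: c d c has 2 parse trees

Two derivations of c d c:
  K ⇒ c L ⇒ c d c
  K ⇒ B c ⇒ c d c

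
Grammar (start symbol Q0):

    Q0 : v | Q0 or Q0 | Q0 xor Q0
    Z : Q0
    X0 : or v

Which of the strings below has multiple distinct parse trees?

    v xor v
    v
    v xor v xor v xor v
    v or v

v xor v xor v xor v

v xor v: 1 tree
v: 1 tree
v xor v xor v xor v: 5 trees
v or v: 1 tree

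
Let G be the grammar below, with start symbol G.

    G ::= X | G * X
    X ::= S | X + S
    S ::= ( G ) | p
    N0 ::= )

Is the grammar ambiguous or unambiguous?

Only G, X, S are reachable from G; ignoring the rest: This is a standard precedence ladder (G over X over S), with each level left-recursive on its own operator ('*' at G, '+' at X). That structure is LR(1), hence unambiguous.

Unambiguous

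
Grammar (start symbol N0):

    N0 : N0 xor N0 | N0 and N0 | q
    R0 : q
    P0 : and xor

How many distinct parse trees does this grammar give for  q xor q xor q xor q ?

Parse trees for q xor q xor q xor q:
  [N0 [N0 q] xor [N0 [N0 q] xor [N0 [N0 q] xor [N0 q]]]]
  [N0 [N0 q] xor [N0 [N0 [N0 q] xor [N0 q]] xor [N0 q]]]
  [N0 [N0 [N0 q] xor [N0 q]] xor [N0 [N0 q] xor [N0 q]]]
  [N0 [N0 [N0 q] xor [N0 [N0 q] xor [N0 q]]] xor [N0 q]]
  [N0 [N0 [N0 [N0 q] xor [N0 q]] xor [N0 q]] xor [N0 q]]

5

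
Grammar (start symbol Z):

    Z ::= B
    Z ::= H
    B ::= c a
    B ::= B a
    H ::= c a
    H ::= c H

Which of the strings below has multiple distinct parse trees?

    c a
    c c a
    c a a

c a

c a: 2 trees
c c a: 1 tree
c a a: 1 tree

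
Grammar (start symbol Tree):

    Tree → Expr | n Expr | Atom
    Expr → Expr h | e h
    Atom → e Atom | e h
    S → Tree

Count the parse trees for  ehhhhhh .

1

Parse trees for ehhhhhh:
  [Tree [Expr [Expr [Expr [Expr [Expr [Expr e h] h] h] h] h] h]]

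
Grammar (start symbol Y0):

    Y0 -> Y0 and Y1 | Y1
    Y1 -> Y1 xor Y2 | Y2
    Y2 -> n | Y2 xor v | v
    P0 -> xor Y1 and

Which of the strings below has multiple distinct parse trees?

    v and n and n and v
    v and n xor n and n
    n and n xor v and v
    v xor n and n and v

n and n xor v and v

v and n and n and v: 1 tree
v and n xor n and n: 1 tree
n and n xor v and v: 2 trees
v xor n and n and v: 1 tree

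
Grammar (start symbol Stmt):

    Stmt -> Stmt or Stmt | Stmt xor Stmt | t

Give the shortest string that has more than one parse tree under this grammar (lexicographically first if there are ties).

length 1: no string has ≥2 trees
length 3: no string has ≥2 trees
length 5: t or t or t has 2 parse trees

Two derivations of t or t or t:
  Stmt ⇒ Stmt or Stmt ⇒ Stmt or Stmt or Stmt ⇒ t or Stmt or Stmt ⇒ t or t or Stmt ⇒ t or t or t
  Stmt ⇒ Stmt or Stmt ⇒ t or Stmt ⇒ t or Stmt or Stmt ⇒ t or t or Stmt ⇒ t or t or t

t or t or t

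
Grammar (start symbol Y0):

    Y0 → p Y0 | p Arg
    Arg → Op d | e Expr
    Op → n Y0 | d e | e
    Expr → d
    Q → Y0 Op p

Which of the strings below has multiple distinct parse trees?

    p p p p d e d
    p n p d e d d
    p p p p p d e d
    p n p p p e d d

p n p p p e d d

p p p p d e d: 1 tree
p n p d e d d: 1 tree
p p p p p d e d: 1 tree
p n p p p e d d: 2 trees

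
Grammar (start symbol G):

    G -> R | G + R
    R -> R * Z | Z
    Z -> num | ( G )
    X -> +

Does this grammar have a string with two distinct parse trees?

Unambiguous

(X is unreachable from G, so its rules don't affect L(G).) The grammar is stratified — G handles '+' (left-recursive), R handles '*', Z atoms. Each operator has a fixed associativity and precedence level, so every string has one parse.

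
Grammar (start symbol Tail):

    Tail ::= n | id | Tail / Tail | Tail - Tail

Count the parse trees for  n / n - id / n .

Parse trees for n / n - id / n:
  [Tail [Tail n] / [Tail [Tail [Tail n] - [Tail id]] / [Tail n]]]
  [Tail [Tail n] / [Tail [Tail n] - [Tail [Tail id] / [Tail n]]]]
  [Tail [Tail [Tail n] / [Tail [Tail n] - [Tail id]]] / [Tail n]]
  [Tail [Tail [Tail [Tail n] / [Tail n]] - [Tail id]] / [Tail n]]
  [Tail [Tail [Tail n] / [Tail n]] - [Tail [Tail id] / [Tail n]]]

5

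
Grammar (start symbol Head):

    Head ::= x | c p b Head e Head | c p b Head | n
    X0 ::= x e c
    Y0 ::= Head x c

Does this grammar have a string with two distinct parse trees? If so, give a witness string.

Ambiguous

Witness: c p b c p b n e n

Derivation 1: Head ⇒ c p b Head e Head ⇒ c p b c p b Head e Head ⇒ c p b c p b n e Head ⇒ c p b c p b n e n
Derivation 2: Head ⇒ c p b Head ⇒ c p b c p b Head e Head ⇒ c p b c p b n e Head ⇒ c p b c p b n e n

Two distinct leftmost derivations for the same string.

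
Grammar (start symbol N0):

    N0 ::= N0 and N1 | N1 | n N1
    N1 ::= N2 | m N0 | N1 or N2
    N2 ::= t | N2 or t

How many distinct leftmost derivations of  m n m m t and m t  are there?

Parse trees for m n m m t and m t:
  [N0 [N0 [N1 m [N0 n [N1 m [N0 [N1 m [N0 [N1 [N2 t]]]]]]]]] and [N1 m [N0 [N1 [N2 t]]]]]
  [N0 [N1 m [N0 [N0 n [N1 m [N0 [N1 m [N0 [N1 [N2 t]]]]]]] and [N1 m [N0 [N1 [N2 t]]]]]]]
  [N0 [N1 m [N0 n [N1 m [N0 [N0 [N1 m [N0 [N1 [N2 t]]]]] and [N1 m [N0 [N1 [N2 t]]]]]]]]]
  [N0 [N1 m [N0 n [N1 m [N0 [N1 m [N0 [N0 [N1 [N2 t]]] and [N1 m [N0 [N1 [N2 t]]]]]]]]]]]

4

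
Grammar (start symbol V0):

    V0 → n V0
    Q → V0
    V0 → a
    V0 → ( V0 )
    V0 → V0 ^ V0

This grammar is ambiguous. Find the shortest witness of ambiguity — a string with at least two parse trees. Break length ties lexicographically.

n a ^ a

length 1: no string has ≥2 trees
length 2: no string has ≥2 trees
length 3: no string has ≥2 trees
length 4: n a ^ a has 2 parse trees

Two derivations of n a ^ a:
  V0 ⇒ n V0 ⇒ n V0 ^ V0 ⇒ n a ^ V0 ⇒ n a ^ a
  V0 ⇒ V0 ^ V0 ⇒ n V0 ^ V0 ⇒ n a ^ V0 ⇒ n a ^ a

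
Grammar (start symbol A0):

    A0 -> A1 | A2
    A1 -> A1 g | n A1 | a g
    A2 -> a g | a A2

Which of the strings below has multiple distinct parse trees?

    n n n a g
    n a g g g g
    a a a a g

n a g g g g

n n n a g: 1 tree
n a g g g g: 4 trees
a a a a g: 1 tree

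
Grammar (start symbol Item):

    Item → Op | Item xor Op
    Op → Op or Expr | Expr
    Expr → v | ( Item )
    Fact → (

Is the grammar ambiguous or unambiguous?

Unambiguous

(Fact is unreachable from Item, so its rules don't affect L(Item).) The grammar is stratified — Item handles 'xor' (left-recursive), Op handles 'or', Expr atoms. Each operator has a fixed associativity and precedence level, so every string has one parse.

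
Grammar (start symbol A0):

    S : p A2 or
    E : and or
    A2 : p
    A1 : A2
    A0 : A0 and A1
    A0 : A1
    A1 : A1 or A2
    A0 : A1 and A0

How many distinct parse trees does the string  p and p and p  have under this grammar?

4

Parse trees for p and p and p:
  [A0 [A0 [A0 [A1 [A2 p]]] and [A1 [A2 p]]] and [A1 [A2 p]]]
  [A0 [A0 [A1 [A2 p]] and [A0 [A1 [A2 p]]]] and [A1 [A2 p]]]
  [A0 [A1 [A2 p]] and [A0 [A0 [A1 [A2 p]]] and [A1 [A2 p]]]]
  [A0 [A1 [A2 p]] and [A0 [A1 [A2 p]] and [A0 [A1 [A2 p]]]]]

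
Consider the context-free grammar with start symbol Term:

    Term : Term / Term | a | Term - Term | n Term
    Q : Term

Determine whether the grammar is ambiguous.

Ambiguous

Witness: n a - a

Derivation 1: Term ⇒ Term - Term ⇒ n Term - Term ⇒ n a - Term ⇒ n a - a
Derivation 2: Term ⇒ n Term ⇒ n Term - Term ⇒ n a - Term ⇒ n a - a

Two distinct leftmost derivations for the same string.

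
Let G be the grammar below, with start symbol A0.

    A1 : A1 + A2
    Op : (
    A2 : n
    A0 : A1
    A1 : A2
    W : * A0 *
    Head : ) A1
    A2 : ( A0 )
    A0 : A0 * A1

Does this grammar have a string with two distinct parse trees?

(Op, W, Head are unreachable from A0, so their rules don't affect L(A0).) A0 → A0 * A1 | A1  ;  A1 → A1 + A2 | A2  — a left-associative chain with A2 at the bottom. Each string factors uniquely by precedence.

Unambiguous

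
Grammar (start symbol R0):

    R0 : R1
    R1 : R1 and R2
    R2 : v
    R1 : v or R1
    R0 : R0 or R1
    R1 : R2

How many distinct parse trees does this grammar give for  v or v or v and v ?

7

Parse trees for v or v or v and v:
  [R0 [R1 [R1 v or [R1 v or [R1 [R2 v]]]] and [R2 v]]]
  [R0 [R1 v or [R1 [R1 v or [R1 [R2 v]]] and [R2 v]]]]
  [R0 [R1 v or [R1 v or [R1 [R1 [R2 v]] and [R2 v]]]]]
  [R0 [R0 [R1 [R2 v]]] or [R1 [R1 v or [R1 [R2 v]]] and [R2 v]]]
  [R0 [R0 [R1 [R2 v]]] or [R1 v or [R1 [R1 [R2 v]] and [R2 v]]]]
  [R0 [R0 [R1 v or [R1 [R2 v]]]] or [R1 [R1 [R2 v]] and [R2 v]]]
  [R0 [R0 [R0 [R1 [R2 v]]] or [R1 [R2 v]]] or [R1 [R1 [R2 v]] and [R2 v]]]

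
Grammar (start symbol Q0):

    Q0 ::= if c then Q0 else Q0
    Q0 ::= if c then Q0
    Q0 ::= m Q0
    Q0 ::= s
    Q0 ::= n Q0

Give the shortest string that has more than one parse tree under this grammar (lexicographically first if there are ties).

length 1: no string has ≥2 trees
length 2: no string has ≥2 trees
length 3: no string has ≥2 trees
length 4: no string has ≥2 trees
length 5: no string has ≥2 trees
length 6: no string has ≥2 trees
length 7: no string has ≥2 trees
length 8: no string has ≥2 trees
length 9: if c then if c then s else s has 2 parse trees

Two derivations of if c then if c then s else s:
  Q0 ⇒ if c then Q0 else Q0 ⇒ if c then if c then Q0 else Q0 ⇒ if c then if c then s else Q0 ⇒ if c then if c then s else s
  Q0 ⇒ if c then Q0 ⇒ if c then if c then Q0 else Q0 ⇒ if c then if c then s else Q0 ⇒ if c then if c then s else s

if c then if c then s else s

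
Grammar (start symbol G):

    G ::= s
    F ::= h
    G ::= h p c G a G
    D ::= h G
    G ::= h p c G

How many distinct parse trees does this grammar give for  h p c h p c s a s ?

2

Parse trees for h p c h p c s a s:
  [G h p c [G h p c [G s]] a [G s]]
  [G h p c [G h p c [G s] a [G s]]]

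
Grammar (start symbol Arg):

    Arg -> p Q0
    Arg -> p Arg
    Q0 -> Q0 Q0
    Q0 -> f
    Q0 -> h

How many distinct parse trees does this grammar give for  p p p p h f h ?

2

Parse trees for p p p p h f h:
  [Arg p [Arg p [Arg p [Arg p [Q0 [Q0 h] [Q0 [Q0 f] [Q0 h]]]]]]]
  [Arg p [Arg p [Arg p [Arg p [Q0 [Q0 [Q0 h] [Q0 f]] [Q0 h]]]]]]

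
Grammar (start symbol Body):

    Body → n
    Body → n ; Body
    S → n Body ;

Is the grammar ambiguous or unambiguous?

Unambiguous

Only Body is reachable from Body; ignoring the rest: The reachable grammar is A → atom sep A | atom. Each atom is followed by either the separator (recurse) or end-of-string (stop) — no choice point.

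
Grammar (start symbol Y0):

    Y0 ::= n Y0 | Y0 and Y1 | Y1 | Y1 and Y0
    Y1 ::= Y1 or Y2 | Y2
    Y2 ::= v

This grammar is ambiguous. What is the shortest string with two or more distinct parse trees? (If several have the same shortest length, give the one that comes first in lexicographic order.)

v and v

length 1: no string has ≥2 trees
length 2: no string has ≥2 trees
length 3: v and v has 2 parse trees

Two derivations of v and v:
  Y0 ⇒ Y0 and Y1 ⇒ Y1 and Y1 ⇒ Y2 and Y1 ⇒ v and Y1 ⇒ v and Y2 ⇒ v and v
  Y0 ⇒ Y1 and Y0 ⇒ Y2 and Y0 ⇒ v and Y0 ⇒ v and Y1 ⇒ v and Y2 ⇒ v and v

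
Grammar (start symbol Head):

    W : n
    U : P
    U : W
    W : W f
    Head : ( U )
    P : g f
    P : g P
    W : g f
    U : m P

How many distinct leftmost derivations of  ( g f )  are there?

Parse trees for ( g f ):
  [Head ( [U [P g f]] )]
  [Head ( [U [W g f]] )]

2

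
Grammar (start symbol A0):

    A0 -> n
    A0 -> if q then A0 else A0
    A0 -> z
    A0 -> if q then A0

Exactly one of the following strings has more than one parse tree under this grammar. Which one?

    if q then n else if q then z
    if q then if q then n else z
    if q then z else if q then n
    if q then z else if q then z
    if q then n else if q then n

if q then if q then n else z

if q then n else if q then z: 1 tree
if q then if q then n else z: 2 trees
if q then z else if q then n: 1 tree
if q then z else if q then z: 1 tree
if q then n else if q then n: 1 tree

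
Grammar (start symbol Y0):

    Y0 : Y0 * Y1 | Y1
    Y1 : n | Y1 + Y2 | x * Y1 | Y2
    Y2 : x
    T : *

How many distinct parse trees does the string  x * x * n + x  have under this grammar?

Parse trees for x * x * n + x:
  [Y0 [Y0 [Y1 [Y2 x]]] * [Y1 [Y1 x * [Y1 n]] + [Y2 x]]]
  [Y0 [Y0 [Y1 [Y2 x]]] * [Y1 x * [Y1 [Y1 n] + [Y2 x]]]]
  [Y0 [Y0 [Y0 [Y1 [Y2 x]]] * [Y1 [Y2 x]]] * [Y1 [Y1 n] + [Y2 x]]]
  [Y0 [Y0 [Y1 x * [Y1 [Y2 x]]]] * [Y1 [Y1 n] + [Y2 x]]]
  [Y0 [Y1 [Y1 x * [Y1 x * [Y1 n]]] + [Y2 x]]]
  [Y0 [Y1 x * [Y1 [Y1 x * [Y1 n]] + [Y2 x]]]]
  [Y0 [Y1 x * [Y1 x * [Y1 [Y1 n] + [Y2 x]]]]]

7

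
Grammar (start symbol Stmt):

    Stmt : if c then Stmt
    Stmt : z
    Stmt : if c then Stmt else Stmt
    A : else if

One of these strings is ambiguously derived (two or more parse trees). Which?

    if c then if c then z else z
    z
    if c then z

if c then if c then z else z

if c then if c then z else z: 2 trees
z: 1 tree
if c then z: 1 tree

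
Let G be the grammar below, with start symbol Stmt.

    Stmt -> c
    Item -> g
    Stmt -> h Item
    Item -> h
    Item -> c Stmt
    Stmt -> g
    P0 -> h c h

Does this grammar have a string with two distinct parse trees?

Only Stmt, Item are reachable from Stmt; ignoring the rest: The reachable rules are right-linear with at most one rule per (nonterminal, next-terminal) pair. Each input token forces the next rule, so parsing is deterministic.

Unambiguous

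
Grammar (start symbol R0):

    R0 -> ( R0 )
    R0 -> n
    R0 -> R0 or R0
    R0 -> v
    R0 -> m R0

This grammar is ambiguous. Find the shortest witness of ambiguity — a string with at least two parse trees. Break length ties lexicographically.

m n or n

length 1: no string has ≥2 trees
length 2: no string has ≥2 trees
length 3: no string has ≥2 trees
length 4: m n or n has 2 parse trees

Two derivations of m n or n:
  R0 ⇒ R0 or R0 ⇒ m R0 or R0 ⇒ m n or R0 ⇒ m n or n
  R0 ⇒ m R0 ⇒ m R0 or R0 ⇒ m n or R0 ⇒ m n or n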